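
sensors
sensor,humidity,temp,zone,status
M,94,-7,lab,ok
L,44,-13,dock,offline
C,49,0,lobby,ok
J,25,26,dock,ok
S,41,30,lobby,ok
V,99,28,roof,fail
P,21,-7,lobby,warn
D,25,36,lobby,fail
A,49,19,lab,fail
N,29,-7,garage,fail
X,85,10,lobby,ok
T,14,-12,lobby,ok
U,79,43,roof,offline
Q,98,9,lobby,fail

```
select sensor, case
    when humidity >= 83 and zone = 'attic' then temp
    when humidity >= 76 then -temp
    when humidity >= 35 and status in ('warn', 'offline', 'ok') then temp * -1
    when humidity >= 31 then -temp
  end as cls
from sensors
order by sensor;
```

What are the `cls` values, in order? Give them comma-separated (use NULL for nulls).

sensor=A: humidity >= 31 → -19
sensor=C: humidity >= 35 and status in ('warn', 'offline', 'ok') → 0
sensor=D: (no match → NULL) → NULL
sensor=J: (no match → NULL) → NULL
sensor=L: humidity >= 35 and status in ('warn', 'offline', 'ok') → 13
sensor=M: humidity >= 76 → 7
sensor=N: (no match → NULL) → NULL
sensor=P: (no match → NULL) → NULL
sensor=Q: humidity >= 76 → -9
sensor=S: humidity >= 35 and status in ('warn', 'offline', 'ok') → -30
sensor=T: (no match → NULL) → NULL
sensor=U: humidity >= 76 → -43
sensor=V: humidity >= 76 → -28
sensor=X: humidity >= 76 → -10

-19, 0, NULL, NULL, 13, 7, NULL, NULL, -9, -30, NULL, -43, -28, -10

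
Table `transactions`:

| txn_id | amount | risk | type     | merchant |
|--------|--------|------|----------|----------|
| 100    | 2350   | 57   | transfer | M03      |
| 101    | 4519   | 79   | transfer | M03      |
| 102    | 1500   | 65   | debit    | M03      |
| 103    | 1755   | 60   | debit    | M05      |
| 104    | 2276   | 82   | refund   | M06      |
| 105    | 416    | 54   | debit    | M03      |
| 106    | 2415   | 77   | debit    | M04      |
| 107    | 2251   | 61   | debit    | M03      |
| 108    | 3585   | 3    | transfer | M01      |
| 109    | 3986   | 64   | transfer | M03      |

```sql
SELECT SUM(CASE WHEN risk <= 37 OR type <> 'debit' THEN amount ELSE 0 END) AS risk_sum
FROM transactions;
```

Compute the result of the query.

16716

txn_id=100: ✓ → 2350
txn_id=101: ✓ → 4519
txn_id=102: ✗
txn_id=103: ✗
txn_id=104: ✓ → 2276
txn_id=105: ✗
txn_id=106: ✗
txn_id=107: ✗
txn_id=108: ✓ → 3585
txn_id=109: ✓ → 3986
risk_sum = 2350 + 4519 + 2276 + 3585 + 3986 = 16716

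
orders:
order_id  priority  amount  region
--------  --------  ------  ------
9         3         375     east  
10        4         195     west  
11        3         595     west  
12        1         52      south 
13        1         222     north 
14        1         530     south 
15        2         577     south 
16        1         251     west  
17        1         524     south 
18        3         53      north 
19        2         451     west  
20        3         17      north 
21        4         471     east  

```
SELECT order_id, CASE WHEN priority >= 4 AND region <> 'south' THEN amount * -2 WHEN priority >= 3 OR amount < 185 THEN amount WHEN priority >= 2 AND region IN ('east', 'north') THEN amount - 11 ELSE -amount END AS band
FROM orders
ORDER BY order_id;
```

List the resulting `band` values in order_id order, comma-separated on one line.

375, -390, 595, 52, -222, -530, -577, -251, -524, 53, -451, 17, -942

order_id=9: priority >= 3 OR amount < 185 → 375
order_id=10: priority >= 4 AND region <> 'south' → -390
order_id=11: priority >= 3 OR amount < 185 → 595
order_id=12: priority >= 3 OR amount < 185 → 52
order_id=13: ELSE → -222
order_id=14: ELSE → -530
order_id=15: ELSE → -577
order_id=16: ELSE → -251
order_id=17: ELSE → -524
order_id=18: priority >= 3 OR amount < 185 → 53
order_id=19: ELSE → -451
order_id=20: priority >= 3 OR amount < 185 → 17
order_id=21: priority >= 4 AND region <> 'south' → -942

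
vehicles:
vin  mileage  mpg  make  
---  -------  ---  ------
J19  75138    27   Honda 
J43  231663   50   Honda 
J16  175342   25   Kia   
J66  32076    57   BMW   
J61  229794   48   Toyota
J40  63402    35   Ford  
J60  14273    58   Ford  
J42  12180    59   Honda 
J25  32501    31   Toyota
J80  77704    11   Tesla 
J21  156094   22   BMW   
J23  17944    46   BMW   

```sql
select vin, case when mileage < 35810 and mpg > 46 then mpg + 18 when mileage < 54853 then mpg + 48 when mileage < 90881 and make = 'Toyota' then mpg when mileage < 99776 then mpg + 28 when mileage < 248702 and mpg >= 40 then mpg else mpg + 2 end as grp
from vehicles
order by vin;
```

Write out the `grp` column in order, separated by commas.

vin=J16: ELSE → 27
vin=J19: mileage < 99776 → 55
vin=J21: ELSE → 24
vin=J23: mileage < 54853 → 94
vin=J25: mileage < 54853 → 79
vin=J40: mileage < 99776 → 63
vin=J42: mileage < 35810 and mpg > 46 → 77
vin=J43: mileage < 248702 and mpg >= 40 → 50
vin=J60: mileage < 35810 and mpg > 46 → 76
vin=J61: mileage < 248702 and mpg >= 40 → 48
vin=J66: mileage < 35810 and mpg > 46 → 75
vin=J80: mileage < 99776 → 39

27, 55, 24, 94, 79, 63, 77, 50, 76, 48, 75, 39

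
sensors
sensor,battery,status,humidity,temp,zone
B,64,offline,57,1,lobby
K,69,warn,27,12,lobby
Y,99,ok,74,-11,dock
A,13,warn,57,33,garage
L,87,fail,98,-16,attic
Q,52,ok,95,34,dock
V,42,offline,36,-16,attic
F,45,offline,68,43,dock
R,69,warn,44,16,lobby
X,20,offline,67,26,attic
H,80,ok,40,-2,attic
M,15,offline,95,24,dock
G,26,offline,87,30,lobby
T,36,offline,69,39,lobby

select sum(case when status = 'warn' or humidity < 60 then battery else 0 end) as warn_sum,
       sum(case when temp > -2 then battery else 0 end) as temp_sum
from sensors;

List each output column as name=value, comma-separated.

warn_sum=337, temp_sum=409

[warn_sum: status = 'warn' or humidity < 60]
sensor=B: ✓ → 64
sensor=K: ✓ → 69
sensor=Y: ✗
sensor=A: ✓ → 13
sensor=L: ✗
sensor=Q: ✗
sensor=V: ✓ → 42
sensor=F: ✗
sensor=R: ✓ → 69
sensor=X: ✗
sensor=H: ✓ → 80
sensor=M: ✗
sensor=G: ✗
sensor=T: ✗
warn_sum = 64 + 69 + 13 + 42 + 69 + 80 = 337
—
[temp_sum: temp > -2]
sensor=B: ✓ → 64
sensor=K: ✓ → 69
sensor=Y: ✗
sensor=A: ✓ → 13
sensor=L: ✗
sensor=Q: ✓ → 52
sensor=V: ✗
sensor=F: ✓ → 45
sensor=R: ✓ → 69
sensor=X: ✓ → 20
sensor=H: ✗
sensor=M: ✓ → 15
sensor=G: ✓ → 26
sensor=T: ✓ → 36
temp_sum = 64 + 69 + 13 + 52 + 45 + 69 + 20 + 15 + 26 + 36 = 409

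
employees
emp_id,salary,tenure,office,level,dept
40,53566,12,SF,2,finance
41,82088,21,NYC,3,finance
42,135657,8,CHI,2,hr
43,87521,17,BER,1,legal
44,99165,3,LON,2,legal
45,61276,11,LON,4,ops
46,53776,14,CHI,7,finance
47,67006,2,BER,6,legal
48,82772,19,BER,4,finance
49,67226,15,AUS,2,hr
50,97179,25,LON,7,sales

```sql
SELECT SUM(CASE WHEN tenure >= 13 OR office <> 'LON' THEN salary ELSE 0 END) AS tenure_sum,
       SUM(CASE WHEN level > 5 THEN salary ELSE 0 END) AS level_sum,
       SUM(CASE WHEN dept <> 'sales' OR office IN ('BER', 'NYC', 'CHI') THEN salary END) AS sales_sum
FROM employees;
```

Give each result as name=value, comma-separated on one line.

tenure_sum=726791, level_sum=217961, sales_sum=790053

[tenure_sum: tenure >= 13 OR office <> 'LON']
emp_id=40: ✓ → 53566
emp_id=41: ✓ → 82088
emp_id=42: ✓ → 135657
emp_id=43: ✓ → 87521
emp_id=44: ✗
emp_id=45: ✗
emp_id=46: ✓ → 53776
emp_id=47: ✓ → 67006
emp_id=48: ✓ → 82772
emp_id=49: ✓ → 67226
emp_id=50: ✓ → 97179
tenure_sum = 53566 + 82088 + 135657 + 87521 + 53776 + 67006 + 82772 + 67226 + 97179 = 726791
—
[level_sum: level > 5]
emp_id=40: ✗
emp_id=41: ✗
emp_id=42: ✗
emp_id=43: ✗
emp_id=44: ✗
emp_id=45: ✗
emp_id=46: ✓ → 53776
emp_id=47: ✓ → 67006
emp_id=48: ✗
emp_id=49: ✗
emp_id=50: ✓ → 97179
level_sum = 53776 + 67006 + 97179 = 217961
—
[sales_sum: dept <> 'sales' OR office IN ('BER', 'NYC', 'CHI')]
emp_id=40: ✓ → 53566
emp_id=41: ✓ → 82088
emp_id=42: ✓ → 135657
emp_id=43: ✓ → 87521
emp_id=44: ✓ → 99165
emp_id=45: ✓ → 61276
emp_id=46: ✓ → 53776
emp_id=47: ✓ → 67006
emp_id=48: ✓ → 82772
emp_id=49: ✓ → 67226
emp_id=50: ✗
sales_sum = 53566 + 82088 + 135657 + 87521 + 99165 + 61276 + 53776 + 67006 + 82772 + 67226 = 790053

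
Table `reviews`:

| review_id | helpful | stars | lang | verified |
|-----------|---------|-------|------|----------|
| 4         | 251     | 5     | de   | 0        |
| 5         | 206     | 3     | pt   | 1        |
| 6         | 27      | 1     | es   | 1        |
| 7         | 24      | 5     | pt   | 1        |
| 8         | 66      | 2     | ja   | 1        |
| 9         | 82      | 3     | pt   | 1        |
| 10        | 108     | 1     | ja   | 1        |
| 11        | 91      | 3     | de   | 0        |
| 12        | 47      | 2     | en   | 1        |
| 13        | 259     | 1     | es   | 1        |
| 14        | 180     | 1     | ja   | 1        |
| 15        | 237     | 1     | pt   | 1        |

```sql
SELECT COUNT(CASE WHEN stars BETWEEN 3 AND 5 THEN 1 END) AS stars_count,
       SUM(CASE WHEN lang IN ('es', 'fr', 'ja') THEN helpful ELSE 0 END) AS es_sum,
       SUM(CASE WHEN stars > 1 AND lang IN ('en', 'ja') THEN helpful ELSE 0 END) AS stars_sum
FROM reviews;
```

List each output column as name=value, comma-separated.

stars_count=5, es_sum=640, stars_sum=113

[stars_count: stars BETWEEN 3 AND 5]
review_id=4: ✓ → 1
review_id=5: ✓ → 1
review_id=6: ✗
review_id=7: ✓ → 1
review_id=8: ✗
review_id=9: ✓ → 1
review_id=10: ✗
review_id=11: ✓ → 1
review_id=12: ✗
review_id=13: ✗
review_id=14: ✗
review_id=15: ✗
stars_count = COUNT(1, 1, 1, 1, 1) = 5
—
[es_sum: lang IN ('es', 'fr', 'ja')]
review_id=4: ✗
review_id=5: ✗
review_id=6: ✓ → 27
review_id=7: ✗
review_id=8: ✓ → 66
review_id=9: ✗
review_id=10: ✓ → 108
review_id=11: ✗
review_id=12: ✗
review_id=13: ✓ → 259
review_id=14: ✓ → 180
review_id=15: ✗
es_sum = 27 + 66 + 108 + 259 + 180 = 640
—
[stars_sum: stars > 1 AND lang IN ('en', 'ja')]
review_id=4: ✗
review_id=5: ✗
review_id=6: ✗
review_id=7: ✗
review_id=8: ✓ → 66
review_id=9: ✗
review_id=10: ✗
review_id=11: ✗
review_id=12: ✓ → 47
review_id=13: ✗
review_id=14: ✗
review_id=15: ✗
stars_sum = 66 + 47 = 113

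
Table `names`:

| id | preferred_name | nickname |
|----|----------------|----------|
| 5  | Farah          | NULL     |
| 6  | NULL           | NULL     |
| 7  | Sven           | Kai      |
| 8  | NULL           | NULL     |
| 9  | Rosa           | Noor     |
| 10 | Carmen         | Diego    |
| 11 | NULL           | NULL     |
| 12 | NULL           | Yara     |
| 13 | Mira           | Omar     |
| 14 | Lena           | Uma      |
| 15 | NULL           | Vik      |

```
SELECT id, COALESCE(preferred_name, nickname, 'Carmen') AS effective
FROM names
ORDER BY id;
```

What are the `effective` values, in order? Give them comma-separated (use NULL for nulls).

id=5: preferred_name=Farah → Farah
id=6: preferred_name=NULL, nickname=NULL, → literal Carmen → Carmen
id=7: preferred_name=Sven → Sven
id=8: preferred_name=NULL, nickname=NULL, → literal Carmen → Carmen
id=9: preferred_name=Rosa → Rosa
id=10: preferred_name=Carmen → Carmen
id=11: preferred_name=NULL, nickname=NULL, → literal Carmen → Carmen
id=12: preferred_name=NULL, nickname=Yara → Yara
id=13: preferred_name=Mira → Mira
id=14: preferred_name=Lena → Lena
id=15: preferred_name=NULL, nickname=Vik → Vik

Farah, Carmen, Sven, Carmen, Rosa, Carmen, Carmen, Yara, Mira, Lena, Vik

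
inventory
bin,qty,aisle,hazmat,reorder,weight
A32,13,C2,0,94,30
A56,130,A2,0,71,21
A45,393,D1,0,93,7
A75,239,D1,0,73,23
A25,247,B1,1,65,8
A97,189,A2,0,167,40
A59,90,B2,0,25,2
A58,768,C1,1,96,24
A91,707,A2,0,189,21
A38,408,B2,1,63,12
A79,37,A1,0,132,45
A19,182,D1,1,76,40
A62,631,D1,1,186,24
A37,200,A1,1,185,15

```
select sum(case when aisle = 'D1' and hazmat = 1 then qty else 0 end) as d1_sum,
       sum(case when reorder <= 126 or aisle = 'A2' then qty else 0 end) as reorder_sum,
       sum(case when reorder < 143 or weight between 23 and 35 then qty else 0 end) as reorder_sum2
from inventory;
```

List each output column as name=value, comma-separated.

[d1_sum: aisle = 'D1' and hazmat = 1]
bin=A32: ✗
bin=A56: ✗
bin=A45: ✗
bin=A75: ✗
bin=A25: ✗
bin=A97: ✗
bin=A59: ✗
bin=A58: ✗
bin=A91: ✗
bin=A38: ✗
bin=A79: ✗
bin=A19: ✓ → 182
bin=A62: ✓ → 631
bin=A37: ✗
d1_sum = 182 + 631 = 813
—
[reorder_sum: reorder <= 126 or aisle = 'A2']
bin=A32: ✓ → 13
bin=A56: ✓ → 130
bin=A45: ✓ → 393
bin=A75: ✓ → 239
bin=A25: ✓ → 247
bin=A97: ✓ → 189
bin=A59: ✓ → 90
bin=A58: ✓ → 768
bin=A91: ✓ → 707
bin=A38: ✓ → 408
bin=A79: ✗
bin=A19: ✓ → 182
bin=A62: ✗
bin=A37: ✗
reorder_sum = 13 + 130 + 393 + 239 + 247 + 189 + 90 + 768 + 707 + 408 + 182 = 3366
—
[reorder_sum2: reorder < 143 or weight between 23 and 35]
bin=A32: ✓ → 13
bin=A56: ✓ → 130
bin=A45: ✓ → 393
bin=A75: ✓ → 239
bin=A25: ✓ → 247
bin=A97: ✗
bin=A59: ✓ → 90
bin=A58: ✓ → 768
bin=A91: ✗
bin=A38: ✓ → 408
bin=A79: ✓ → 37
bin=A19: ✓ → 182
bin=A62: ✓ → 631
bin=A37: ✗
reorder_sum2 = 13 + 130 + 393 + 239 + 247 + 90 + 768 + 408 + 37 + 182 + 631 = 3138

d1_sum=813, reorder_sum=3366, reorder_sum2=3138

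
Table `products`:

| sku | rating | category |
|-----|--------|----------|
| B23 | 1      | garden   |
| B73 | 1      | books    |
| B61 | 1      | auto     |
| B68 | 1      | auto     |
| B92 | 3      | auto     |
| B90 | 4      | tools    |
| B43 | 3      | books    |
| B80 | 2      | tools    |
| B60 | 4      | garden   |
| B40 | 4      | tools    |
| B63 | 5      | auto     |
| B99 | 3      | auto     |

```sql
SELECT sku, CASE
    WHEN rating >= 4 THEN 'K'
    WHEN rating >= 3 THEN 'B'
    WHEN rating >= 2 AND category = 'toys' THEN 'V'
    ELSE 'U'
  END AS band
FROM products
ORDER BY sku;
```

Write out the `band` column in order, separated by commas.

sku=B23: ELSE → U
sku=B40: rating >= 4 → K
sku=B43: rating >= 3 → B
sku=B60: rating >= 4 → K
sku=B61: ELSE → U
sku=B63: rating >= 4 → K
sku=B68: ELSE → U
sku=B73: ELSE → U
sku=B80: ELSE → U
sku=B90: rating >= 4 → K
sku=B92: rating >= 3 → B
sku=B99: rating >= 3 → B

U, K, B, K, U, K, U, U, U, K, B, B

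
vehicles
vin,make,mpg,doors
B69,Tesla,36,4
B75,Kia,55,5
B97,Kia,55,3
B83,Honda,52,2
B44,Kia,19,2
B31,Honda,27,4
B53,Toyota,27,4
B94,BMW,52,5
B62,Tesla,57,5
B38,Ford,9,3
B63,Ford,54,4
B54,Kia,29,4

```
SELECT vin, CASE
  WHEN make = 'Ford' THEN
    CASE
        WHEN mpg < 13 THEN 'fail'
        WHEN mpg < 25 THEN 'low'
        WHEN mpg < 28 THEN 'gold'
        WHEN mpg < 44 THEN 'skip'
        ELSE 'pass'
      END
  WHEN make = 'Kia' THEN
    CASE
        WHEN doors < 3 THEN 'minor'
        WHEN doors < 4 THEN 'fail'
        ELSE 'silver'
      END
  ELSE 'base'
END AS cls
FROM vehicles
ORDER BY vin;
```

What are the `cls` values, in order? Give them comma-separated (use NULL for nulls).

base, fail, minor, base, silver, base, pass, base, silver, base, base, fail

vin=B31: make='Honda' → outer ELSE → base
vin=B38: make='Ford' → inner[mpg < 13] → fail
vin=B44: make='Kia' → inner[doors < 3] → minor
vin=B53: make='Toyota' → outer ELSE → base
vin=B54: make='Kia' → inner[ELSE] → silver
vin=B62: make='Tesla' → outer ELSE → base
vin=B63: make='Ford' → inner[ELSE] → pass
vin=B69: make='Tesla' → outer ELSE → base
vin=B75: make='Kia' → inner[ELSE] → silver
vin=B83: make='Honda' → outer ELSE → base
vin=B94: make='BMW' → outer ELSE → base
vin=B97: make='Kia' → inner[doors < 4] → fail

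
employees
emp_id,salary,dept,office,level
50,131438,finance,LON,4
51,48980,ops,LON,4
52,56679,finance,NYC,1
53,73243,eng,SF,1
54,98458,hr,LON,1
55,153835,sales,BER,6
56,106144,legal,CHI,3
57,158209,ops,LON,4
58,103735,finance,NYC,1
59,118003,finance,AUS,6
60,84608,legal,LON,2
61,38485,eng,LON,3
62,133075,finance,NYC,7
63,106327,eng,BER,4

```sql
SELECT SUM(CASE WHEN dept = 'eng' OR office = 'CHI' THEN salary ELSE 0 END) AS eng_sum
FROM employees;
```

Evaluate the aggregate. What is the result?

emp_id=50: ✗
emp_id=51: ✗
emp_id=52: ✗
emp_id=53: ✓ → 73243
emp_id=54: ✗
emp_id=55: ✗
emp_id=56: ✓ → 106144
emp_id=57: ✗
emp_id=58: ✗
emp_id=59: ✗
emp_id=60: ✗
emp_id=61: ✓ → 38485
emp_id=62: ✗
emp_id=63: ✓ → 106327
eng_sum = 73243 + 106144 + 38485 + 106327 = 324199

324199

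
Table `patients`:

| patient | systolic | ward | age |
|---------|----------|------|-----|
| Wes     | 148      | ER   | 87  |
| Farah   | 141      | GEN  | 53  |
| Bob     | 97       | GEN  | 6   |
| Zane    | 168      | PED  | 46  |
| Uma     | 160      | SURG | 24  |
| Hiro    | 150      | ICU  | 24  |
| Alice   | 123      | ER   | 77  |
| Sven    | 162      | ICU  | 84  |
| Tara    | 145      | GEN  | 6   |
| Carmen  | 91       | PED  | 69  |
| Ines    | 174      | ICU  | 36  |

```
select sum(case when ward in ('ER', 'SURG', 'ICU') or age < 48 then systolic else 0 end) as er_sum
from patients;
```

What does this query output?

patient=Wes: ✓ → 148
patient=Farah: ✗
patient=Bob: ✓ → 97
patient=Zane: ✓ → 168
patient=Uma: ✓ → 160
patient=Hiro: ✓ → 150
patient=Alice: ✓ → 123
patient=Sven: ✓ → 162
patient=Tara: ✓ → 145
patient=Carmen: ✗
patient=Ines: ✓ → 174
er_sum = 148 + 97 + 168 + 160 + 150 + 123 + 162 + 145 + 174 = 1327

1327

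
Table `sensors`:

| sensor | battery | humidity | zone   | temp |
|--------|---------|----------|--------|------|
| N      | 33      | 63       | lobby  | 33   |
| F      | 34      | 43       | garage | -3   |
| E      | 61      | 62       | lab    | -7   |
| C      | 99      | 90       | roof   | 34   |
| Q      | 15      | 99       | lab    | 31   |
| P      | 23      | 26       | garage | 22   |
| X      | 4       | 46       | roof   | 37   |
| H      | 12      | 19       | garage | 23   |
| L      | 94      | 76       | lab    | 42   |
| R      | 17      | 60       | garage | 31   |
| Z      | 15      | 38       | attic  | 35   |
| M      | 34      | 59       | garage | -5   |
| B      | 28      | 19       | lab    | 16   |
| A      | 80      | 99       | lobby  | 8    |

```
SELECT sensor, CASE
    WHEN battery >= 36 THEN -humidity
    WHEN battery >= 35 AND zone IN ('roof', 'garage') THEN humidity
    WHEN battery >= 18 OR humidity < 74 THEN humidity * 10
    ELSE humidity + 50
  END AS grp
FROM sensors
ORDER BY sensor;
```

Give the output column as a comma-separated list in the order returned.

-99, 190, -90, -62, 430, 190, -76, 590, 630, 260, 149, 600, 460, 380

sensor=A: battery >= 36 → -99
sensor=B: battery >= 18 OR humidity < 74 → 190
sensor=C: battery >= 36 → -90
sensor=E: battery >= 36 → -62
sensor=F: battery >= 18 OR humidity < 74 → 430
sensor=H: battery >= 18 OR humidity < 74 → 190
sensor=L: battery >= 36 → -76
sensor=M: battery >= 18 OR humidity < 74 → 590
sensor=N: battery >= 18 OR humidity < 74 → 630
sensor=P: battery >= 18 OR humidity < 74 → 260
sensor=Q: ELSE → 149
sensor=R: battery >= 18 OR humidity < 74 → 600
sensor=X: battery >= 18 OR humidity < 74 → 460
sensor=Z: battery >= 18 OR humidity < 74 → 380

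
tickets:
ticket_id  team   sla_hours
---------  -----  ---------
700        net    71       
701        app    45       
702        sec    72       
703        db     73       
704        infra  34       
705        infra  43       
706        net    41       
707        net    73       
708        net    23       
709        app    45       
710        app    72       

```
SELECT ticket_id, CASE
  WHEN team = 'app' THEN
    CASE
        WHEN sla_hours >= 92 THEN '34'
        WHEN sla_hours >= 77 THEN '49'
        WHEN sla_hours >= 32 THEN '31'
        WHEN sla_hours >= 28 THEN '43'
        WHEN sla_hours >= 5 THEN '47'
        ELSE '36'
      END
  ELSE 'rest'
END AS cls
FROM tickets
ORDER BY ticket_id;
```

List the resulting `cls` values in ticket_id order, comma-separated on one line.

rest, 31, rest, rest, rest, rest, rest, rest, rest, 31, 31

ticket_id=700: team='net' → outer ELSE → rest
ticket_id=701: team='app' → inner[sla_hours >= 32] → 31
ticket_id=702: team='sec' → outer ELSE → rest
ticket_id=703: team='db' → outer ELSE → rest
ticket_id=704: team='infra' → outer ELSE → rest
ticket_id=705: team='infra' → outer ELSE → rest
ticket_id=706: team='net' → outer ELSE → rest
ticket_id=707: team='net' → outer ELSE → rest
ticket_id=708: team='net' → outer ELSE → rest
ticket_id=709: team='app' → inner[sla_hours >= 32] → 31
ticket_id=710: team='app' → inner[sla_hours >= 32] → 31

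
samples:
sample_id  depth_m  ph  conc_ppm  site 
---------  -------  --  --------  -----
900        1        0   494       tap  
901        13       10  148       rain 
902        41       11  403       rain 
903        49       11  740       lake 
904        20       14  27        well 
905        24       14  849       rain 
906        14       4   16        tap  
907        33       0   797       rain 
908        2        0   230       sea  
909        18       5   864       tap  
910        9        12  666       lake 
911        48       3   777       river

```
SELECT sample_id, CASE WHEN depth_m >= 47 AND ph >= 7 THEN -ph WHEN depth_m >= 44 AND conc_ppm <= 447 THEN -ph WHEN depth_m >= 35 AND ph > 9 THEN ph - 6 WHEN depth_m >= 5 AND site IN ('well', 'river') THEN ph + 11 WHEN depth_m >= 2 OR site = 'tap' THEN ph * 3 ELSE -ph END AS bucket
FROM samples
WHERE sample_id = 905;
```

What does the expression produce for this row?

sample_id = 905: depth_m=24, ph=14, conc_ppm=849, site=rain.
depth_m >= 47 AND ph >= 7 → false
depth_m >= 44 AND conc_ppm <= 447 → false
depth_m >= 35 AND ph > 9 → false
depth_m >= 5 AND site IN ('well', 'river') → false
depth_m >= 2 OR site = 'tap' → true → 42

42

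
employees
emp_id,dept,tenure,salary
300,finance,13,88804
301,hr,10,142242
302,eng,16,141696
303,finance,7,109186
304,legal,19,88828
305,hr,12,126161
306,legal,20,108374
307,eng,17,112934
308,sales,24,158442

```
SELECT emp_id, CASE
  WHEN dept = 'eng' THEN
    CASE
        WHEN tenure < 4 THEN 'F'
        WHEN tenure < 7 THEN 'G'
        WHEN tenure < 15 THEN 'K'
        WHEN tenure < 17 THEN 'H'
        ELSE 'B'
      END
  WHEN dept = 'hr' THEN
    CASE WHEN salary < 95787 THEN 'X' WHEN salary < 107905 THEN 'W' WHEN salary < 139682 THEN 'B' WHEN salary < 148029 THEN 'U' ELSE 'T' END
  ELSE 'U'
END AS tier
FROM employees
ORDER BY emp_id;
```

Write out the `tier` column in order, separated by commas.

emp_id=300: dept='finance' → outer ELSE → U
emp_id=301: dept='hr' → inner[salary < 148029] → U
emp_id=302: dept='eng' → inner[tenure < 17] → H
emp_id=303: dept='finance' → outer ELSE → U
emp_id=304: dept='legal' → outer ELSE → U
emp_id=305: dept='hr' → inner[salary < 139682] → B
emp_id=306: dept='legal' → outer ELSE → U
emp_id=307: dept='eng' → inner[ELSE] → B
emp_id=308: dept='sales' → outer ELSE → U

U, U, H, U, U, B, U, B, U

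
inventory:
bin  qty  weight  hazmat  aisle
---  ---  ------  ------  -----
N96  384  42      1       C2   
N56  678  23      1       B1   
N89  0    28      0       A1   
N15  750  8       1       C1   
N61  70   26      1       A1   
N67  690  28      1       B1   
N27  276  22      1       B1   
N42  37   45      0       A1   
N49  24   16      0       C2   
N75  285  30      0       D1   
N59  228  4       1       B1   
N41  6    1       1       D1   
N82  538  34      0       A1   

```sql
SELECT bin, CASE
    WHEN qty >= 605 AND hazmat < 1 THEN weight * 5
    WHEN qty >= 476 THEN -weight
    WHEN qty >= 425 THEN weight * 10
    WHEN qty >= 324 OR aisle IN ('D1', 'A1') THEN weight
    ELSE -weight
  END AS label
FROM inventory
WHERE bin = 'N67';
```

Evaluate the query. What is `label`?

-28

bin = N67: qty=690, weight=28, hazmat=1, aisle=B1.
qty >= 605 AND hazmat < 1 → false
qty >= 476 → true → -28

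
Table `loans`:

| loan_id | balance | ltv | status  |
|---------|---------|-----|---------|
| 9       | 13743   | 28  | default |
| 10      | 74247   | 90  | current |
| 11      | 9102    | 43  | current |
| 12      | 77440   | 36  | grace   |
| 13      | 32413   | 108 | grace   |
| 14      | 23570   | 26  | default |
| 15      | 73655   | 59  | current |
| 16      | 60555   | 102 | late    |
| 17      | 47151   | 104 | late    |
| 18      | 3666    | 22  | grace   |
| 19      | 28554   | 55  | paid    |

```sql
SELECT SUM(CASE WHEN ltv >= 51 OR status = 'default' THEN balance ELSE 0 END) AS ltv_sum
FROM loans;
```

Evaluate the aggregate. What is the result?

loan_id=9: ✓ → 13743
loan_id=10: ✓ → 74247
loan_id=11: ✗
loan_id=12: ✗
loan_id=13: ✓ → 32413
loan_id=14: ✓ → 23570
loan_id=15: ✓ → 73655
loan_id=16: ✓ → 60555
loan_id=17: ✓ → 47151
loan_id=18: ✗
loan_id=19: ✓ → 28554
ltv_sum = 13743 + 74247 + 32413 + 23570 + 73655 + 60555 + 47151 + 28554 = 353888

353888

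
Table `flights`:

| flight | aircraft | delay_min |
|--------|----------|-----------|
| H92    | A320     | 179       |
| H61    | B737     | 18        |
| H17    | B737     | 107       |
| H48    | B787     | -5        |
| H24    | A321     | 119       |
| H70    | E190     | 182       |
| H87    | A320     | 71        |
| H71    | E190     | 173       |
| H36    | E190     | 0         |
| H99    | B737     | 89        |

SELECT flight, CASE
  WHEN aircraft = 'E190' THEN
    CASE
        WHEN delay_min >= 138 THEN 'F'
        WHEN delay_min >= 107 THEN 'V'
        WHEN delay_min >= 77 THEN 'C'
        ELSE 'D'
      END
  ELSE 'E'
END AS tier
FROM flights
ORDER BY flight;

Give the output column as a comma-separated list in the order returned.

flight=H17: aircraft='B737' → outer ELSE → E
flight=H24: aircraft='A321' → outer ELSE → E
flight=H36: aircraft='E190' → inner[ELSE] → D
flight=H48: aircraft='B787' → outer ELSE → E
flight=H61: aircraft='B737' → outer ELSE → E
flight=H70: aircraft='E190' → inner[delay_min >= 138] → F
flight=H71: aircraft='E190' → inner[delay_min >= 138] → F
flight=H87: aircraft='A320' → outer ELSE → E
flight=H92: aircraft='A320' → outer ELSE → E
flight=H99: aircraft='B737' → outer ELSE → E

E, E, D, E, E, F, F, E, E, E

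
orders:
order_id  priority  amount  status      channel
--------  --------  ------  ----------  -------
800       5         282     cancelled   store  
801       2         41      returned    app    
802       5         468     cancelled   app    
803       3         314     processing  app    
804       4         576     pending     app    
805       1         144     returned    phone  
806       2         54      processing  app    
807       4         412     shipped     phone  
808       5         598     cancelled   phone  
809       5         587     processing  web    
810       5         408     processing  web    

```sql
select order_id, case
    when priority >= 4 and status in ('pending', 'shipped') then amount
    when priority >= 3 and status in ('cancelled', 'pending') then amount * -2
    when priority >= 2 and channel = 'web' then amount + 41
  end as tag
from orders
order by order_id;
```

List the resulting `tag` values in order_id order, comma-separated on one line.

-564, NULL, -936, NULL, 576, NULL, NULL, 412, -1196, 628, 449

order_id=800: priority >= 3 and status in ('cancelled', 'pending') → -564
order_id=801: (no match → NULL) → NULL
order_id=802: priority >= 3 and status in ('cancelled', 'pending') → -936
order_id=803: (no match → NULL) → NULL
order_id=804: priority >= 4 and status in ('pending', 'shipped') → 576
order_id=805: (no match → NULL) → NULL
order_id=806: (no match → NULL) → NULL
order_id=807: priority >= 4 and status in ('pending', 'shipped') → 412
order_id=808: priority >= 3 and status in ('cancelled', 'pending') → -1196
order_id=809: priority >= 2 and channel = 'web' → 628
order_id=810: priority >= 2 and channel = 'web' → 449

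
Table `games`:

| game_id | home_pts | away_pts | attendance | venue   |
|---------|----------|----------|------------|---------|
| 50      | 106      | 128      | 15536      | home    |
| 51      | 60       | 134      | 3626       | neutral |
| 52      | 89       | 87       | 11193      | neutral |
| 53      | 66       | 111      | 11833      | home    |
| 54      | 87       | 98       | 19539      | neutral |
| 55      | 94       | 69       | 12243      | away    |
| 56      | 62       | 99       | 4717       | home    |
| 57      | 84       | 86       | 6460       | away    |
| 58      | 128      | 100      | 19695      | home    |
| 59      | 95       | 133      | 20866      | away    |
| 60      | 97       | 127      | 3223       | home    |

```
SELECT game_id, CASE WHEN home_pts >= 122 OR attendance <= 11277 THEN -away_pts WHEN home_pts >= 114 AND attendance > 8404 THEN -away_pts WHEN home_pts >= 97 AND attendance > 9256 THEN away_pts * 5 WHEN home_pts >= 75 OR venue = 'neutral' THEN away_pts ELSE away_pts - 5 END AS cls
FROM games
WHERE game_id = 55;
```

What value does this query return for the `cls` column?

69

game_id = 55: home_pts=94, away_pts=69, attendance=12243, venue=away.
home_pts >= 122 OR attendance <= 11277 → false
home_pts >= 114 AND attendance > 8404 → false
home_pts >= 97 AND attendance > 9256 → false
home_pts >= 75 OR venue = 'neutral' → true → 69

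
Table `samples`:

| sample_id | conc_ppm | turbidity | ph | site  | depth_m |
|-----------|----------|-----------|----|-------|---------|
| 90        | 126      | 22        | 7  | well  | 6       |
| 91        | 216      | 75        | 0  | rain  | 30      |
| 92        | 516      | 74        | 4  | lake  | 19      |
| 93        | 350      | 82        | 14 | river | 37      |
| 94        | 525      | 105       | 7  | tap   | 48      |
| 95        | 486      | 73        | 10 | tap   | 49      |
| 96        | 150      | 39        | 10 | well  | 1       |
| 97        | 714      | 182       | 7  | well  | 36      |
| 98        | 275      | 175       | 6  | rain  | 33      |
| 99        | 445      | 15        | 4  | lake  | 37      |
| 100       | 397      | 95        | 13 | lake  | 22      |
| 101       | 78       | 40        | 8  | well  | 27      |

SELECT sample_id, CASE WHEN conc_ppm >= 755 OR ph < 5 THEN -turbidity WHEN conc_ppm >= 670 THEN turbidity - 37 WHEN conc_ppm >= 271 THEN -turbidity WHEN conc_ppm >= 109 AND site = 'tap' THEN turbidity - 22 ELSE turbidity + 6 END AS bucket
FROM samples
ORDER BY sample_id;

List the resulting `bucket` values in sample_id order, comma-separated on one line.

sample_id=90: ELSE → 28
sample_id=91: conc_ppm >= 755 OR ph < 5 → -75
sample_id=92: conc_ppm >= 755 OR ph < 5 → -74
sample_id=93: conc_ppm >= 271 → -82
sample_id=94: conc_ppm >= 271 → -105
sample_id=95: conc_ppm >= 271 → -73
sample_id=96: ELSE → 45
sample_id=97: conc_ppm >= 670 → 145
sample_id=98: conc_ppm >= 271 → -175
sample_id=99: conc_ppm >= 755 OR ph < 5 → -15
sample_id=100: conc_ppm >= 271 → -95
sample_id=101: ELSE → 46

28, -75, -74, -82, -105, -73, 45, 145, -175, -15, -95, 46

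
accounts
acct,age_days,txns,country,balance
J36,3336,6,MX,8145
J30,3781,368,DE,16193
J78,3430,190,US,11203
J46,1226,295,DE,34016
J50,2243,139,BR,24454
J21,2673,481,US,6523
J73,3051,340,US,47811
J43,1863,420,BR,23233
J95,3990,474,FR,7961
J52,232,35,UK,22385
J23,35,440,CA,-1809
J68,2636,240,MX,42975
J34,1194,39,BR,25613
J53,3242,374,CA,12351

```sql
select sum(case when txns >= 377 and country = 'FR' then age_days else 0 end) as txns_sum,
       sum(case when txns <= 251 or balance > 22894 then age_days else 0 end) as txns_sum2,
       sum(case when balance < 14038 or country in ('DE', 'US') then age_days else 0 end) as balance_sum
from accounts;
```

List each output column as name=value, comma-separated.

txns_sum=3990, txns_sum2=19211, balance_sum=24764

[txns_sum: txns >= 377 and country = 'FR']
acct=J36: ✗
acct=J30: ✗
acct=J78: ✗
acct=J46: ✗
acct=J50: ✗
acct=J21: ✗
acct=J73: ✗
acct=J43: ✗
acct=J95: ✓ → 3990
acct=J52: ✗
acct=J23: ✗
acct=J68: ✗
acct=J34: ✗
acct=J53: ✗
txns_sum = 3990
—
[txns_sum2: txns <= 251 or balance > 22894]
acct=J36: ✓ → 3336
acct=J30: ✗
acct=J78: ✓ → 3430
acct=J46: ✓ → 1226
acct=J50: ✓ → 2243
acct=J21: ✗
acct=J73: ✓ → 3051
acct=J43: ✓ → 1863
acct=J95: ✗
acct=J52: ✓ → 232
acct=J23: ✗
acct=J68: ✓ → 2636
acct=J34: ✓ → 1194
acct=J53: ✗
txns_sum2 = 3336 + 3430 + 1226 + 2243 + 3051 + 1863 + 232 + 2636 + 1194 = 19211
—
[balance_sum: balance < 14038 or country in ('DE', 'US')]
acct=J36: ✓ → 3336
acct=J30: ✓ → 3781
acct=J78: ✓ → 3430
acct=J46: ✓ → 1226
acct=J50: ✗
acct=J21: ✓ → 2673
acct=J73: ✓ → 3051
acct=J43: ✗
acct=J95: ✓ → 3990
acct=J52: ✗
acct=J23: ✓ → 35
acct=J68: ✗
acct=J34: ✗
acct=J53: ✓ → 3242
balance_sum = 3336 + 3781 + 3430 + 1226 + 2673 + 3051 + 3990 + 35 + 3242 = 24764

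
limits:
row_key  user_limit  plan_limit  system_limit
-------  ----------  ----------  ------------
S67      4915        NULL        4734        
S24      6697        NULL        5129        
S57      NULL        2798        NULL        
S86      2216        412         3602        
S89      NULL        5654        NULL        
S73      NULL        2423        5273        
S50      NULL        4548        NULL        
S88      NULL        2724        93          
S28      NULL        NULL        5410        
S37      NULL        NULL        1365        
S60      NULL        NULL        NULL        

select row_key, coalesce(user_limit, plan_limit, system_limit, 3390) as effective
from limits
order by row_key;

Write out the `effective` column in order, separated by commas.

row_key=S24: user_limit=6697 → 6697
row_key=S28: user_limit=NULL, plan_limit=NULL, system_limit=5410 → 5410
row_key=S37: user_limit=NULL, plan_limit=NULL, system_limit=1365 → 1365
row_key=S50: user_limit=NULL, plan_limit=4548 → 4548
row_key=S57: user_limit=NULL, plan_limit=2798 → 2798
row_key=S60: user_limit=NULL, plan_limit=NULL, system_limit=NULL, → literal 3390 → 3390
row_key=S67: user_limit=4915 → 4915
row_key=S73: user_limit=NULL, plan_limit=2423 → 2423
row_key=S86: user_limit=2216 → 2216
row_key=S88: user_limit=NULL, plan_limit=2724 → 2724
row_key=S89: user_limit=NULL, plan_limit=5654 → 5654

6697, 5410, 1365, 4548, 2798, 3390, 4915, 2423, 2216, 2724, 5654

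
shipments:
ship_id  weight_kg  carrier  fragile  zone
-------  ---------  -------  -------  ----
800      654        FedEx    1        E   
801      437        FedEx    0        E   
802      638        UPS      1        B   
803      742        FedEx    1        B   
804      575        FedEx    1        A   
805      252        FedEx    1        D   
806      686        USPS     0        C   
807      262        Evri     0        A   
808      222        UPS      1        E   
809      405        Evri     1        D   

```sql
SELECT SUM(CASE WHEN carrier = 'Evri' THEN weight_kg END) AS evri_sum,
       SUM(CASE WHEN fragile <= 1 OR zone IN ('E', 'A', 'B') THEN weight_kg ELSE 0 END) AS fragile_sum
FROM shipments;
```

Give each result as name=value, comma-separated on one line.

[evri_sum: carrier = 'Evri']
ship_id=800: ✗
ship_id=801: ✗
ship_id=802: ✗
ship_id=803: ✗
ship_id=804: ✗
ship_id=805: ✗
ship_id=806: ✗
ship_id=807: ✓ → 262
ship_id=808: ✗
ship_id=809: ✓ → 405
evri_sum = 262 + 405 = 667
—
[fragile_sum: fragile <= 1 OR zone IN ('E', 'A', 'B')]
ship_id=800: ✓ → 654
ship_id=801: ✓ → 437
ship_id=802: ✓ → 638
ship_id=803: ✓ → 742
ship_id=804: ✓ → 575
ship_id=805: ✓ → 252
ship_id=806: ✓ → 686
ship_id=807: ✓ → 262
ship_id=808: ✓ → 222
ship_id=809: ✓ → 405
fragile_sum = 654 + 437 + 638 + 742 + 575 + 252 + 686 + 262 + 222 + 405 = 4873

evri_sum=667, fragile_sum=4873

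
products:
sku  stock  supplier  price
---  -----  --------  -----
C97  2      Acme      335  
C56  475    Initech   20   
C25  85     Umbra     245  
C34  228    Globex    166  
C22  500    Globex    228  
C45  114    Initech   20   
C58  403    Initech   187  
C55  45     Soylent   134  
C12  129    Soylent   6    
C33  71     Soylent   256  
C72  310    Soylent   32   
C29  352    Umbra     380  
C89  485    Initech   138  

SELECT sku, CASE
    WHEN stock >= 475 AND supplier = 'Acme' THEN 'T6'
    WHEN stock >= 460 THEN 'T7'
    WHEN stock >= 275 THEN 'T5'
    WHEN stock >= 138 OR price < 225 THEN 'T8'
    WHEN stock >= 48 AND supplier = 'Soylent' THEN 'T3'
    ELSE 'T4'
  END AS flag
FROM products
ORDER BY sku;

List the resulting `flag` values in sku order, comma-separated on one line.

T8, T7, T4, T5, T3, T8, T8, T8, T7, T5, T5, T7, T4

sku=C12: stock >= 138 OR price < 225 → T8
sku=C22: stock >= 460 → T7
sku=C25: ELSE → T4
sku=C29: stock >= 275 → T5
sku=C33: stock >= 48 AND supplier = 'Soylent' → T3
sku=C34: stock >= 138 OR price < 225 → T8
sku=C45: stock >= 138 OR price < 225 → T8
sku=C55: stock >= 138 OR price < 225 → T8
sku=C56: stock >= 460 → T7
sku=C58: stock >= 275 → T5
sku=C72: stock >= 275 → T5
sku=C89: stock >= 460 → T7
sku=C97: ELSE → T4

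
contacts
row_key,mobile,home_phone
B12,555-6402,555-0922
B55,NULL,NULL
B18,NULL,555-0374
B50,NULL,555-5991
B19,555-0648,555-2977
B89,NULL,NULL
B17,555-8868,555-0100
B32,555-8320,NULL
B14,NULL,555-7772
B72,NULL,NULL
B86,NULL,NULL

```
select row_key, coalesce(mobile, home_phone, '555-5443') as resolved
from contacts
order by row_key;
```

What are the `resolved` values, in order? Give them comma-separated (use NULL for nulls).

row_key=B12: mobile=555-6402 → 555-6402
row_key=B14: mobile=NULL, home_phone=555-7772 → 555-7772
row_key=B17: mobile=555-8868 → 555-8868
row_key=B18: mobile=NULL, home_phone=555-0374 → 555-0374
row_key=B19: mobile=555-0648 → 555-0648
row_key=B32: mobile=555-8320 → 555-8320
row_key=B50: mobile=NULL, home_phone=555-5991 → 555-5991
row_key=B55: mobile=NULL, home_phone=NULL, → literal 555-5443 → 555-5443
row_key=B72: mobile=NULL, home_phone=NULL, → literal 555-5443 → 555-5443
row_key=B86: mobile=NULL, home_phone=NULL, → literal 555-5443 → 555-5443
row_key=B89: mobile=NULL, home_phone=NULL, → literal 555-5443 → 555-5443

555-6402, 555-7772, 555-8868, 555-0374, 555-0648, 555-8320, 555-5991, 555-5443, 555-5443, 555-5443, 555-5443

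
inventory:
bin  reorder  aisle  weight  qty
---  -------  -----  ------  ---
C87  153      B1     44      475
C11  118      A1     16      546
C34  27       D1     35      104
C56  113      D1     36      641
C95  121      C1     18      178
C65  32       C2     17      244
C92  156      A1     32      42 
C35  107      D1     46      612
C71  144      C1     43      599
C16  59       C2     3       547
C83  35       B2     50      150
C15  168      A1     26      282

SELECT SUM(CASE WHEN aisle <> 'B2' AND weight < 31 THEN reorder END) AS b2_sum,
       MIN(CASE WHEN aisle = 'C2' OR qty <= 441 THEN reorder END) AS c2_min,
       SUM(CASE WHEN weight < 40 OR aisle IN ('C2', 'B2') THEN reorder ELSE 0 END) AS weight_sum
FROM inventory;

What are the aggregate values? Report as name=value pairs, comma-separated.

b2_sum=498, c2_min=27, weight_sum=829

[b2_sum: aisle <> 'B2' AND weight < 31]
bin=C87: ✗
bin=C11: ✓ → 118
bin=C34: ✗
bin=C56: ✗
bin=C95: ✓ → 121
bin=C65: ✓ → 32
bin=C92: ✗
bin=C35: ✗
bin=C71: ✗
bin=C16: ✓ → 59
bin=C83: ✗
bin=C15: ✓ → 168
b2_sum = 118 + 121 + 32 + 59 + 168 = 498
—
[c2_min: aisle = 'C2' OR qty <= 441]
bin=C87: ✗
bin=C11: ✗
bin=C34: ✓ → 27
bin=C56: ✗
bin=C95: ✓ → 121
bin=C65: ✓ → 32
bin=C92: ✓ → 156
bin=C35: ✗
bin=C71: ✗
bin=C16: ✓ → 59
bin=C83: ✓ → 35
bin=C15: ✓ → 168
c2_min = MIN(27, 121, 32, 156, 59, 35, 168) = 27
—
[weight_sum: weight < 40 OR aisle IN ('C2', 'B2')]
bin=C87: ✗
bin=C11: ✓ → 118
bin=C34: ✓ → 27
bin=C56: ✓ → 113
bin=C95: ✓ → 121
bin=C65: ✓ → 32
bin=C92: ✓ → 156
bin=C35: ✗
bin=C71: ✗
bin=C16: ✓ → 59
bin=C83: ✓ → 35
bin=C15: ✓ → 168
weight_sum = 118 + 27 + 113 + 121 + 32 + 156 + 59 + 35 + 168 = 829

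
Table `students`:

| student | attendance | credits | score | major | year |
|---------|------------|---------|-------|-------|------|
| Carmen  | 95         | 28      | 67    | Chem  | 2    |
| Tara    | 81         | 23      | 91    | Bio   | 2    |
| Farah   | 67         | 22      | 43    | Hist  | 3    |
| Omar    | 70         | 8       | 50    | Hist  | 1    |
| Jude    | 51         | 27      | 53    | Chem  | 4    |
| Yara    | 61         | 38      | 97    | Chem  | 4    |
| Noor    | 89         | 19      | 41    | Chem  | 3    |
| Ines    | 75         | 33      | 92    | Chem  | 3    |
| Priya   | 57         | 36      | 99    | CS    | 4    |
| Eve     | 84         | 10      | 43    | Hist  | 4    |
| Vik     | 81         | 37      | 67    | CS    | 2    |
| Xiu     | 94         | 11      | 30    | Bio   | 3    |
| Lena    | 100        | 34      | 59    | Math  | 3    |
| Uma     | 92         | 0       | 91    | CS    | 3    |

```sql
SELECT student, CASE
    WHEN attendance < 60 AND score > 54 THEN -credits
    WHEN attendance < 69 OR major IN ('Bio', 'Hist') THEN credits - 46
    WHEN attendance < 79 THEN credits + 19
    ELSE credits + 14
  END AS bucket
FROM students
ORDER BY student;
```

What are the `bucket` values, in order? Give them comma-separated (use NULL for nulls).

42, -36, -24, 52, -19, 48, 33, -38, -36, -23, 14, 51, -35, -8

student=Carmen: ELSE → 42
student=Eve: attendance < 69 OR major IN ('Bio', 'Hist') → -36
student=Farah: attendance < 69 OR major IN ('Bio', 'Hist') → -24
student=Ines: attendance < 79 → 52
student=Jude: attendance < 69 OR major IN ('Bio', 'Hist') → -19
student=Lena: ELSE → 48
student=Noor: ELSE → 33
student=Omar: attendance < 69 OR major IN ('Bio', 'Hist') → -38
student=Priya: attendance < 60 AND score > 54 → -36
student=Tara: attendance < 69 OR major IN ('Bio', 'Hist') → -23
student=Uma: ELSE → 14
student=Vik: ELSE → 51
student=Xiu: attendance < 69 OR major IN ('Bio', 'Hist') → -35
student=Yara: attendance < 69 OR major IN ('Bio', 'Hist') → -8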